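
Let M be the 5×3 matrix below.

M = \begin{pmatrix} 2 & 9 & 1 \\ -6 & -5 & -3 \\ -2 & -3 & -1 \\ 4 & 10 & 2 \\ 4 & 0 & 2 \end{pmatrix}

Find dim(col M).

Row reduce to echelon form.
R2 ← R2 + (3)·R1: [0, 22, 0]
R3 ← R3 + R1: [0, 6, 0]
R4 ← R4 − (2)·R1: [0, -8, 0]
R5 ← R5 − (2)·R1: [0, -18, 0]
R3 ← R3 − (3/11)·R2: [0, 0, 0]
R4 ← R4 + (4/11)·R2: [0, 0, 0]
R5 ← R5 + (9/11)·R2: [0, 0, 0]
Echelon form has 2 nonzero rows, so rank(M) = 2.
The column space has dimension equal to the rank: 2.

2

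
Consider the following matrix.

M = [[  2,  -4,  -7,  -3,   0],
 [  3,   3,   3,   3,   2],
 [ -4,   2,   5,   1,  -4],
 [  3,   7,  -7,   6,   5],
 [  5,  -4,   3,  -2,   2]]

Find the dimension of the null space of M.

Row reduce to echelon form.
R2 ← R2 − (3/2)·R1: [0, 9, 27/2, 15/2, 2]
R3 ← R3 + (2)·R1: [0, -6, -9, -5, -4]
R4 ← R4 − (3/2)·R1: [0, 13, 7/2, 21/2, 5]
R5 ← R5 − (5/2)·R1: [0, 6, 41/2, 11/2, 2]
R3 ← R3 + (2/3)·R2: [0, 0, 0, 0, -8/3]
R4 ← R4 − (13/9)·R2: [0, 0, -16, -1/3, 19/9]
R5 ← R5 − (2/3)·R2: [0, 0, 23/2, 1/2, 2/3]
Swap R3 ↔ R4
R5 ← R5 + (23/32)·R3: [0, 0, 0, 25/96, 629/288]
Swap R4 ↔ R5
5 nonzero rows, so rank(M) = 5.
M has 5 columns; by rank–nullity, nullity = 5 − 5 = 0.

0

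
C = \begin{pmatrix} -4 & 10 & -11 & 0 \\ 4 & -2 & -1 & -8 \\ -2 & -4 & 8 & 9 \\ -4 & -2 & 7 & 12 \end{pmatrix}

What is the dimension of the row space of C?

Row reduce to echelon form.
R2 ← R2 + R1: [0, 8, -12, -8]
R3 ← R3 − (1/2)·R1: [0, -9, 27/2, 9]
R4 ← R4 − R1: [0, -12, 18, 12]
R3 ← R3 + (9/8)·R2: [0, 0, 0, 0]
R4 ← R4 + (3/2)·R2: [0, 0, 0, 0]
Echelon form has 2 nonzero rows, so rank(C) = 2.
The row space has dimension equal to the rank: 2.

2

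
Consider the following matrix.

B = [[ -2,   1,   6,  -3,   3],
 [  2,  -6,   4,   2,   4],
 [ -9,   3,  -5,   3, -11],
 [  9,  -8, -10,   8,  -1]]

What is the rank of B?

Row reduce to echelon form.
R2 ← R2 + R1: [0, -5, 10, -1, 7]
R3 ← R3 − (9/2)·R1: [0, -3/2, -32, 33/2, -49/2]
R4 ← R4 + (9/2)·R1: [0, -7/2, 17, -11/2, 25/2]
R3 ← R3 − (3/10)·R2: [0, 0, -35, 84/5, -133/5]
R4 ← R4 − (7/10)·R2: [0, 0, 10, -24/5, 38/5]
R4 ← R4 + (2/7)·R3: [0, 0, 0, 0, 0]
Echelon form has 3 nonzero rows, so rank(B) = 3.

3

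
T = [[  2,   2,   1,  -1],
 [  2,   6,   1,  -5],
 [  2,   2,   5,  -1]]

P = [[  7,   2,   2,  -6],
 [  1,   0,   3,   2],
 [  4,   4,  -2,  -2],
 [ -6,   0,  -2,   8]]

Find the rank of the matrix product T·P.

3

First compute TP:
[[ 26,   8,  10, -18],
 [ 54,   8,  30, -42],
 [ 42,  24,   2, -26]]
Now row reduce the product.
R2 ← R2 − (27/13)·R1: [0, -112/13, 120/13, -60/13]
R3 ← R3 − (21/13)·R1: [0, 144/13, -184/13, 40/13]
R3 ← R3 + (9/7)·R2: [0, 0, -16/7, -20/7]
3 nonzero rows, so rank(TP) = 3.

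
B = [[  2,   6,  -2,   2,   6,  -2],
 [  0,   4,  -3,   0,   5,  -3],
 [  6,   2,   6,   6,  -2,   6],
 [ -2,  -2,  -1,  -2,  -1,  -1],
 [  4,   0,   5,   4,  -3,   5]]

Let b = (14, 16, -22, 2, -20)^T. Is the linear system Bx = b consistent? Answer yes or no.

yes

Row reduce the augmented matrix [B | b].
R3 ← R3 − (3)·R1: [0, -16, 12, 0, -20, 12, -64]
R4 ← R4 + R1: [0, 4, -3, 0, 5, -3, 16]
R5 ← R5 − (2)·R1: [0, -12, 9, 0, -15, 9, -48]
R3 ← R3 + (4)·R2: [0, 0, 0, 0, 0, 0, 0]
R4 ← R4 − R2: [0, 0, 0, 0, 0, 0, 0]
R5 ← R5 + (3)·R2: [0, 0, 0, 0, 0, 0, 0]
The echelon form has 2 nonzero rows, and every pivot lies in the first 6 columns, so rank(B) = rank([B|b]) = 2.
The system is consistent.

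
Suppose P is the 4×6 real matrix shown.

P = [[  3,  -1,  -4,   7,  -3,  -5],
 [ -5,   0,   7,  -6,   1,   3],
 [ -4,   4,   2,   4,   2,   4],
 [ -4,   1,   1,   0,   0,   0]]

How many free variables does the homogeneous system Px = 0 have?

2

Row reduce to echelon form.
R2 ← R2 + (5/3)·R1: [0, -5/3, 1/3, 17/3, -4, -16/3]
R3 ← R3 + (4/3)·R1: [0, 8/3, -10/3, 40/3, -2, -8/3]
R4 ← R4 + (4/3)·R1: [0, -1/3, -13/3, 28/3, -4, -20/3]
R3 ← R3 + (8/5)·R2: [0, 0, -14/5, 112/5, -42/5, -56/5]
R4 ← R4 − (1/5)·R2: [0, 0, -22/5, 41/5, -16/5, -28/5]
R4 ← R4 − (11/7)·R3: [0, 0, 0, -27, 10, 12]
4 nonzero rows, so rank(P) = 4.
P has 6 columns; by rank–nullity, nullity = 6 − 4 = 2.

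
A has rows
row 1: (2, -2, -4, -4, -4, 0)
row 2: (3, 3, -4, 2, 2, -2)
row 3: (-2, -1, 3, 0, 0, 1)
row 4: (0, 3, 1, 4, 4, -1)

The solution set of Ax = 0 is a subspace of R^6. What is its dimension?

4

Row reduce to echelon form.
R2 ← R2 − (3/2)·R1: [0, 6, 2, 8, 8, -2]
R3 ← R3 + R1: [0, -3, -1, -4, -4, 1]
R3 ← R3 + (1/2)·R2: [0, 0, 0, 0, 0, 0]
R4 ← R4 − (1/2)·R2: [0, 0, 0, 0, 0, 0]
2 nonzero rows, so rank(A) = 2.
A has 6 columns; by rank–nullity, nullity = 6 − 2 = 4.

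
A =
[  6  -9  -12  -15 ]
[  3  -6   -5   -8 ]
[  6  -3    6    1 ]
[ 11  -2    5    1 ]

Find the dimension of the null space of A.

0

Row reduce to echelon form.
R2 ← R2 − (1/2)·R1: [0, -3/2, 1, -1/2]
R3 ← R3 − R1: [0, 6, 18, 16]
R4 ← R4 − (11/6)·R1: [0, 29/2, 27, 57/2]
R3 ← R3 + (4)·R2: [0, 0, 22, 14]
R4 ← R4 + (29/3)·R2: [0, 0, 110/3, 71/3]
R4 ← R4 − (5/3)·R3: [0, 0, 0, 1/3]
4 nonzero rows, so rank(A) = 4.
A has 4 columns; by rank–nullity, nullity = 4 − 4 = 0.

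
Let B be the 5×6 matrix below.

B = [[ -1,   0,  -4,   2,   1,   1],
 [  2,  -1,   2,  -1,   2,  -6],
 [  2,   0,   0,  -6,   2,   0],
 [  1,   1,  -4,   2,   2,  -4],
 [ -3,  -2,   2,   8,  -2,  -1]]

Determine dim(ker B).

Row reduce to echelon form.
R2 ← R2 + (2)·R1: [0, -1, -6, 3, 4, -4]
R3 ← R3 + (2)·R1: [0, 0, -8, -2, 4, 2]
R4 ← R4 + R1: [0, 1, -8, 4, 3, -3]
R5 ← R5 − (3)·R1: [0, -2, 14, 2, -5, -4]
R4 ← R4 + R2: [0, 0, -14, 7, 7, -7]
R5 ← R5 − (2)·R2: [0, 0, 26, -4, -13, 4]
R4 ← R4 − (7/4)·R3: [0, 0, 0, 21/2, 0, -21/2]
R5 ← R5 + (13/4)·R3: [0, 0, 0, -21/2, 0, 21/2]
R5 ← R5 + R4: [0, 0, 0, 0, 0, 0]
4 nonzero rows, so rank(B) = 4.
B has 6 columns; by rank–nullity, nullity = 6 − 4 = 2.

2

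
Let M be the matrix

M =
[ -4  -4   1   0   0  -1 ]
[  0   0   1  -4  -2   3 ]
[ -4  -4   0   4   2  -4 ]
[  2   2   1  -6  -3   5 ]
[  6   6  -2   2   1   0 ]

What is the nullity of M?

Row reduce to echelon form.
R3 ← R3 − R1: [0, 0, -1, 4, 2, -3]
R4 ← R4 + (1/2)·R1: [0, 0, 3/2, -6, -3, 9/2]
R5 ← R5 + (3/2)·R1: [0, 0, -1/2, 2, 1, -3/2]
R3 ← R3 + R2: [0, 0, 0, 0, 0, 0]
R4 ← R4 − (3/2)·R2: [0, 0, 0, 0, 0, 0]
R5 ← R5 + (1/2)·R2: [0, 0, 0, 0, 0, 0]
2 nonzero rows, so rank(M) = 2.
M has 6 columns; by rank–nullity, nullity = 6 − 2 = 4.

4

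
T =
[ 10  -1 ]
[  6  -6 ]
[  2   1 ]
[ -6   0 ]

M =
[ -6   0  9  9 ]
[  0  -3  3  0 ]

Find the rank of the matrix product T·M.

2

First compute TM:
[[-60,   3,  87,  90],
 [-36,  18,  36,  54],
 [-12,  -3,  21,  18],
 [ 36,   0, -54, -54]]
Now row reduce the product.
R2 ← R2 − (3/5)·R1: [0, 81/5, -81/5, 0]
R3 ← R3 − (1/5)·R1: [0, -18/5, 18/5, 0]
R4 ← R4 + (3/5)·R1: [0, 9/5, -9/5, 0]
R3 ← R3 + (2/9)·R2: [0, 0, 0, 0]
R4 ← R4 − (1/9)·R2: [0, 0, 0, 0]
2 nonzero rows, so rank(TM) = 2.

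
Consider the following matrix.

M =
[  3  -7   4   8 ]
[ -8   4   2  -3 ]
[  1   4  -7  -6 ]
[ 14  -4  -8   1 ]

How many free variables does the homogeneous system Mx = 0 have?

Row reduce to echelon form.
R2 ← R2 + (8/3)·R1: [0, -44/3, 38/3, 55/3]
R3 ← R3 − (1/3)·R1: [0, 19/3, -25/3, -26/3]
R4 ← R4 − (14/3)·R1: [0, 86/3, -80/3, -109/3]
R3 ← R3 + (19/44)·R2: [0, 0, -63/22, -3/4]
R4 ← R4 + (43/22)·R2: [0, 0, -21/11, -1/2]
R4 ← R4 − (2/3)·R3: [0, 0, 0, 0]
3 nonzero rows, so rank(M) = 3.
M has 4 columns; by rank–nullity, nullity = 4 − 3 = 1.

1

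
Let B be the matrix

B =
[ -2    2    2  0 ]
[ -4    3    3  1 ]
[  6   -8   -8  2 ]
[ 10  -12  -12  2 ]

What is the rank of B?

Row reduce to echelon form.
R2 ← R2 − (2)·R1: [0, -1, -1, 1]
R3 ← R3 + (3)·R1: [0, -2, -2, 2]
R4 ← R4 + (5)·R1: [0, -2, -2, 2]
R3 ← R3 − (2)·R2: [0, 0, 0, 0]
R4 ← R4 − (2)·R2: [0, 0, 0, 0]
Echelon form has 2 nonzero rows, so rank(B) = 2.

2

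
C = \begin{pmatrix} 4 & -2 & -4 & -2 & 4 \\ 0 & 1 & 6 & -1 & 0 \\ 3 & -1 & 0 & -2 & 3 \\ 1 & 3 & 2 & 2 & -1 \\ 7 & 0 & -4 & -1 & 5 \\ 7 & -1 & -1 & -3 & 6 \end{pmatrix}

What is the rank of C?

3

Row reduce to echelon form.
R3 ← R3 − (3/4)·R1: [0, 1/2, 3, -1/2, 0]
R4 ← R4 − (1/4)·R1: [0, 7/2, 3, 5/2, -2]
R5 ← R5 − (7/4)·R1: [0, 7/2, 3, 5/2, -2]
R6 ← R6 − (7/4)·R1: [0, 5/2, 6, 1/2, -1]
R3 ← R3 − (1/2)·R2: [0, 0, 0, 0, 0]
R4 ← R4 − (7/2)·R2: [0, 0, -18, 6, -2]
R5 ← R5 − (7/2)·R2: [0, 0, -18, 6, -2]
R6 ← R6 − (5/2)·R2: [0, 0, -9, 3, -1]
Swap R3 ↔ R4
R5 ← R5 − R3: [0, 0, 0, 0, 0]
R6 ← R6 − (1/2)·R3: [0, 0, 0, 0, 0]
Echelon form has 3 nonzero rows, so rank(C) = 3.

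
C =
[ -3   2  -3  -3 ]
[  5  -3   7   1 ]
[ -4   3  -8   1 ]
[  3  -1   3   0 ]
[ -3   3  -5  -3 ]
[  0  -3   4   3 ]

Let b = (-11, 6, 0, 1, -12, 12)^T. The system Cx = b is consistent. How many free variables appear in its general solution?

1

Row reduce the augmented matrix [C | b].
R2 ← R2 + (5/3)·R1: [0, 1/3, 2, -4, -37/3]
R3 ← R3 − (4/3)·R1: [0, 1/3, -4, 5, 44/3]
R4 ← R4 + R1: [0, 1, 0, -3, -10]
R5 ← R5 − R1: [0, 1, -2, 0, -1]
R3 ← R3 − R2: [0, 0, -6, 9, 27]
R4 ← R4 − (3)·R2: [0, 0, -6, 9, 27]
R5 ← R5 − (3)·R2: [0, 0, -8, 12, 36]
R6 ← R6 + (9)·R2: [0, 0, 22, -33, -99]
R4 ← R4 − R3: [0, 0, 0, 0, 0]
R5 ← R5 − (4/3)·R3: [0, 0, 0, 0, 0]
R6 ← R6 + (11/3)·R3: [0, 0, 0, 0, 0]
The echelon form has 3 nonzero rows, and every pivot lies in the first 4 columns, so rank(C) = rank([C|b]) = 3.
The system is consistent.
Free variables = (unknowns) − (rank) = 4 − 3 = 1.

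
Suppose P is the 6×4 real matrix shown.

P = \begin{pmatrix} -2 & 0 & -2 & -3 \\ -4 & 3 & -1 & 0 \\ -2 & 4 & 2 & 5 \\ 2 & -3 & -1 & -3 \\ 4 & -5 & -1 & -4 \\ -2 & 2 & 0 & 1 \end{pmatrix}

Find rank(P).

Row reduce to echelon form.
R2 ← R2 − (2)·R1: [0, 3, 3, 6]
R3 ← R3 − R1: [0, 4, 4, 8]
R4 ← R4 + R1: [0, -3, -3, -6]
R5 ← R5 + (2)·R1: [0, -5, -5, -10]
R6 ← R6 − R1: [0, 2, 2, 4]
R3 ← R3 − (4/3)·R2: [0, 0, 0, 0]
R4 ← R4 + R2: [0, 0, 0, 0]
R5 ← R5 + (5/3)·R2: [0, 0, 0, 0]
R6 ← R6 − (2/3)·R2: [0, 0, 0, 0]
Echelon form has 2 nonzero rows, so rank(P) = 2.

2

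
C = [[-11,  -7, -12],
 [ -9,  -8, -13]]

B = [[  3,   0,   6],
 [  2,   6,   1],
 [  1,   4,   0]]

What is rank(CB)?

2

First compute CB:
[[-59, -90, -73],
 [-56, -100, -62]]
Now row reduce the product.
R2 ← R2 − (56/59)·R1: [0, -860/59, 430/59]
2 nonzero rows, so rank(CB) = 2.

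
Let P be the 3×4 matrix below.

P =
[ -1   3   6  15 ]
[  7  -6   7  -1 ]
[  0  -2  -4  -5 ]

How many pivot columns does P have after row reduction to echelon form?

3

Row reduce to echelon form.
R2 ← R2 + (7)·R1: [0, 15, 49, 104]
R3 ← R3 + (2/15)·R2: [0, 0, 38/15, 133/15]
Echelon form has 3 nonzero rows, so rank(P) = 3.
Each nonzero row contributes one pivot column: 3 pivot columns.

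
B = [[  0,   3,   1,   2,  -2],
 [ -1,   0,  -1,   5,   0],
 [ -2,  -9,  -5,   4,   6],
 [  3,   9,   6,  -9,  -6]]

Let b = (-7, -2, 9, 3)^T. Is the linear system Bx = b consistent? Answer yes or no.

Row reduce the augmented matrix [B | b].
Swap R1 ↔ R2
R3 ← R3 − (2)·R1: [0, -9, -3, -6, 6, 13]
R4 ← R4 + (3)·R1: [0, 9, 3, 6, -6, -3]
R3 ← R3 + (3)·R2: [0, 0, 0, 0, 0, -8]
R4 ← R4 − (3)·R2: [0, 0, 0, 0, 0, 18]
R4 ← R4 + (9/4)·R3: [0, 0, 0, 0, 0, 0]
The echelon form has 3 nonzero rows; the last pivot sits in the augmented column, so rank(B) = 2 but rank([B|b]) = 3.
Since the ranks differ, the system is inconsistent.

no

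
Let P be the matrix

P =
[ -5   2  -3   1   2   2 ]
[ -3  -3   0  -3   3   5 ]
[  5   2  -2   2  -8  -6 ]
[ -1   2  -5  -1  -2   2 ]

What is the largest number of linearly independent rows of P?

Row reduce to echelon form.
R2 ← R2 − (3/5)·R1: [0, -21/5, 9/5, -18/5, 9/5, 19/5]
R3 ← R3 + R1: [0, 4, -5, 3, -6, -4]
R4 ← R4 − (1/5)·R1: [0, 8/5, -22/5, -6/5, -12/5, 8/5]
R3 ← R3 + (20/21)·R2: [0, 0, -23/7, -3/7, -30/7, -8/21]
R4 ← R4 + (8/21)·R2: [0, 0, -26/7, -18/7, -12/7, 64/21]
R4 ← R4 − (26/23)·R3: [0, 0, 0, -48/23, 72/23, 80/23]
Echelon form has 4 nonzero rows, so rank(P) = 4.
The rank gives the maximum number of linearly independent rows: 4.

4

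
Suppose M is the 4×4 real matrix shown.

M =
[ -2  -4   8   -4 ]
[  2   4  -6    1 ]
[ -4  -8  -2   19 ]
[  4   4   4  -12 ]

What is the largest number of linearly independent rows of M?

Row reduce to echelon form.
R2 ← R2 + R1: [0, 0, 2, -3]
R3 ← R3 − (2)·R1: [0, 0, -18, 27]
R4 ← R4 + (2)·R1: [0, -4, 20, -20]
Swap R2 ↔ R4
R4 ← R4 + (1/9)·R3: [0, 0, 0, 0]
Echelon form has 3 nonzero rows, so rank(M) = 3.
The rank gives the maximum number of linearly independent rows: 3.

3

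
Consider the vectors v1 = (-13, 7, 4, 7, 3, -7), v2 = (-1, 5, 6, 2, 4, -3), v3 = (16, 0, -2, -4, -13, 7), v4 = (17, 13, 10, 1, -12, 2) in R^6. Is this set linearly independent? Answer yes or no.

no

Form the matrix with these vectors as rows and row reduce.
R2 ← R2 − (1/13)·R1: [0, 58/13, 74/13, 19/13, 49/13, -32/13]
R3 ← R3 + (16/13)·R1: [0, 112/13, 38/13, 60/13, -121/13, -21/13]
R4 ← R4 + (17/13)·R1: [0, 288/13, 198/13, 132/13, -105/13, -93/13]
R3 ← R3 − (56/29)·R2: [0, 0, -234/29, 52/29, -481/29, 91/29]
R4 ← R4 − (144/29)·R2: [0, 0, -378/29, 84/29, -777/29, 147/29]
R4 ← R4 − (21/13)·R3: [0, 0, 0, 0, 0, 0]
3 nonzero rows, so the 4 vectors span a space of dimension 3.
Since 3 < 4, the vectors are linearly dependent.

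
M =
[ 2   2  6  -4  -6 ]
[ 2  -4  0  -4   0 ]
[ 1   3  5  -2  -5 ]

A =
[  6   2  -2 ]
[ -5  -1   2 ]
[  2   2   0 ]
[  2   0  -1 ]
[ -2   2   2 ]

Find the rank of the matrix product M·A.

First compute MA:
[[ 18,   2,  -8],
 [ 24,   8,  -8],
 [  7,  -1,  -4]]
Now row reduce the product.
R2 ← R2 − (4/3)·R1: [0, 16/3, 8/3]
R3 ← R3 − (7/18)·R1: [0, -16/9, -8/9]
R3 ← R3 + (1/3)·R2: [0, 0, 0]
2 nonzero rows, so rank(MA) = 2.

2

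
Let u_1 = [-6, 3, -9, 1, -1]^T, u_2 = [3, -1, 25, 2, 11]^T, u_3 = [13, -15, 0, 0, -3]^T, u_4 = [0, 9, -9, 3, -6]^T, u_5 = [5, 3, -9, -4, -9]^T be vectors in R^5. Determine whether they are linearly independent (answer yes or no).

Form the matrix with these vectors as rows and row reduce.
R2 ← R2 + (1/2)·R1: [0, 1/2, 41/2, 5/2, 21/2]
R3 ← R3 + (13/6)·R1: [0, -17/2, -39/2, 13/6, -31/6]
R5 ← R5 + (5/6)·R1: [0, 11/2, -33/2, -19/6, -59/6]
R3 ← R3 + (17)·R2: [0, 0, 329, 134/3, 520/3]
R4 ← R4 − (18)·R2: [0, 0, -378, -42, -195]
R5 ← R5 − (11)·R2: [0, 0, -242, -92/3, -376/3]
R4 ← R4 + (54/47)·R3: [0, 0, 0, 438/47, 195/47]
R5 ← R5 + (242/329)·R3: [0, 0, 0, 720/329, 712/329]
R5 ← R5 − (120/511)·R4: [0, 0, 0, 0, 608/511]
5 nonzero rows, so the 5 vectors span a space of dimension 5.
Since 5 = 5, the vectors are linearly independent.

yes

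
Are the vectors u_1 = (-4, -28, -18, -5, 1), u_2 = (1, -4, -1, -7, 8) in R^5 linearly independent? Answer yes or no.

yes

Form the matrix with these vectors as rows and row reduce.
R2 ← R2 + (1/4)·R1: [0, -11, -11/2, -33/4, 33/4]
2 nonzero rows, so the 2 vectors span a space of dimension 2.
Since 2 = 2, the vectors are linearly independent.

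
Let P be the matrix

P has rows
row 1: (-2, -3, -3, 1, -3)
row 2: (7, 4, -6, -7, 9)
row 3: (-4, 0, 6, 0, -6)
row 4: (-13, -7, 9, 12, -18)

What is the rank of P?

Row reduce to echelon form.
R2 ← R2 + (7/2)·R1: [0, -13/2, -33/2, -7/2, -3/2]
R3 ← R3 − (2)·R1: [0, 6, 12, -2, 0]
R4 ← R4 − (13/2)·R1: [0, 25/2, 57/2, 11/2, 3/2]
R3 ← R3 + (12/13)·R2: [0, 0, -42/13, -68/13, -18/13]
R4 ← R4 + (25/13)·R2: [0, 0, -42/13, -16/13, -18/13]
R4 ← R4 − R3: [0, 0, 0, 4, 0]
Echelon form has 4 nonzero rows, so rank(P) = 4.

4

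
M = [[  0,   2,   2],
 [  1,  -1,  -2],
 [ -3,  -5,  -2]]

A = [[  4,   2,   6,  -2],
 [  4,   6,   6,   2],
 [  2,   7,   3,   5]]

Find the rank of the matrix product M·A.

2

First compute MA:
[[ 12,  26,  18,  14],
 [ -4, -18,  -6, -14],
 [-36, -50, -54, -14]]
Now row reduce the product.
R2 ← R2 + (1/3)·R1: [0, -28/3, 0, -28/3]
R3 ← R3 + (3)·R1: [0, 28, 0, 28]
R3 ← R3 + (3)·R2: [0, 0, 0, 0]
2 nonzero rows, so rank(MA) = 2.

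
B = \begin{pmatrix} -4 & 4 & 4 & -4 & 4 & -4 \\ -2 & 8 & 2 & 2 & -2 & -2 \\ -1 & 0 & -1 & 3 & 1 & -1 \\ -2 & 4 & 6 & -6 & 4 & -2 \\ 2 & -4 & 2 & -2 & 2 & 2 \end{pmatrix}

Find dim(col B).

Row reduce to echelon form.
R2 ← R2 − (1/2)·R1: [0, 6, 0, 4, -4, 0]
R3 ← R3 − (1/4)·R1: [0, -1, -2, 4, 0, 0]
R4 ← R4 − (1/2)·R1: [0, 2, 4, -4, 2, 0]
R5 ← R5 + (1/2)·R1: [0, -2, 4, -4, 4, 0]
R3 ← R3 + (1/6)·R2: [0, 0, -2, 14/3, -2/3, 0]
R4 ← R4 − (1/3)·R2: [0, 0, 4, -16/3, 10/3, 0]
R5 ← R5 + (1/3)·R2: [0, 0, 4, -8/3, 8/3, 0]
R4 ← R4 + (2)·R3: [0, 0, 0, 4, 2, 0]
R5 ← R5 + (2)·R3: [0, 0, 0, 20/3, 4/3, 0]
R5 ← R5 − (5/3)·R4: [0, 0, 0, 0, -2, 0]
Echelon form has 5 nonzero rows, so rank(B) = 5.
The column space has dimension equal to the rank: 5.

5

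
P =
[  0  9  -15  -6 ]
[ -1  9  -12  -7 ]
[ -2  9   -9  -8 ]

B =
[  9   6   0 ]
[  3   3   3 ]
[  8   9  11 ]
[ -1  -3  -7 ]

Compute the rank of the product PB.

2

First compute PB:
[[-87, -90, -96],
 [-71, -66, -56],
 [-55, -42, -16]]
Now row reduce the product.
R2 ← R2 − (71/87)·R1: [0, 216/29, 648/29]
R3 ← R3 − (55/87)·R1: [0, 432/29, 1296/29]
R3 ← R3 − (2)·R2: [0, 0, 0]
2 nonzero rows, so rank(PB) = 2.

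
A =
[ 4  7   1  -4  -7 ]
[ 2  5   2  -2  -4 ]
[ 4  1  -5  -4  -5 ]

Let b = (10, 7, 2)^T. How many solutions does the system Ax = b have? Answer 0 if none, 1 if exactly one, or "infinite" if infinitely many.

Row reduce the augmented matrix [A | b].
R2 ← R2 − (1/2)·R1: [0, 3/2, 3/2, 0, -1/2, 2]
R3 ← R3 − R1: [0, -6, -6, 0, 2, -8]
R3 ← R3 + (4)·R2: [0, 0, 0, 0, 0, 0]
The echelon form has 2 nonzero rows, and every pivot lies in the first 5 columns, so rank(A) = rank([A|b]) = 2.
The system is consistent.
rank = 2 < 5 unknowns, so there are infinitely many solutions.

infinite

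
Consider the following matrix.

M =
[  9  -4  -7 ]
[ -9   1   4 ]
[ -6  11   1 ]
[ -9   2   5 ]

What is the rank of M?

Row reduce to echelon form.
R2 ← R2 + R1: [0, -3, -3]
R3 ← R3 + (2/3)·R1: [0, 25/3, -11/3]
R4 ← R4 + R1: [0, -2, -2]
R3 ← R3 + (25/9)·R2: [0, 0, -12]
R4 ← R4 − (2/3)·R2: [0, 0, 0]
Echelon form has 3 nonzero rows, so rank(M) = 3.

3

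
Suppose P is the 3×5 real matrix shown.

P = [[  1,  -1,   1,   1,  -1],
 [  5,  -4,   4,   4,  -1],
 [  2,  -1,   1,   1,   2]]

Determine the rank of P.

Row reduce to echelon form.
R2 ← R2 − (5)·R1: [0, 1, -1, -1, 4]
R3 ← R3 − (2)·R1: [0, 1, -1, -1, 4]
R3 ← R3 − R2: [0, 0, 0, 0, 0]
Echelon form has 2 nonzero rows, so rank(P) = 2.

2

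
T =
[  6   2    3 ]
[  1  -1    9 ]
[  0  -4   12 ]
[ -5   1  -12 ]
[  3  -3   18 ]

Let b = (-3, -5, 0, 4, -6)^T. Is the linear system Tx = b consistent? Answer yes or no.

Row reduce the augmented matrix [T | b].
R2 ← R2 − (1/6)·R1: [0, -4/3, 17/2, -9/2]
R4 ← R4 + (5/6)·R1: [0, 8/3, -19/2, 3/2]
R5 ← R5 − (1/2)·R1: [0, -4, 33/2, -9/2]
R3 ← R3 − (3)·R2: [0, 0, -27/2, 27/2]
R4 ← R4 + (2)·R2: [0, 0, 15/2, -15/2]
R5 ← R5 − (3)·R2: [0, 0, -9, 9]
R4 ← R4 + (5/9)·R3: [0, 0, 0, 0]
R5 ← R5 − (2/3)·R3: [0, 0, 0, 0]
The echelon form has 3 nonzero rows, and every pivot lies in the first 3 columns, so rank(T) = rank([T|b]) = 3.
The system is consistent.

yes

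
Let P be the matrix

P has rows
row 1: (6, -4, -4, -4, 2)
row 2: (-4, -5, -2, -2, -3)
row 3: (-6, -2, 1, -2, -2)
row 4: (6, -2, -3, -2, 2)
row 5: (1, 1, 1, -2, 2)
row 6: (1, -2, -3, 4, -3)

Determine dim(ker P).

Row reduce to echelon form.
R2 ← R2 + (2/3)·R1: [0, -23/3, -14/3, -14/3, -5/3]
R3 ← R3 + R1: [0, -6, -3, -6, 0]
R4 ← R4 − R1: [0, 2, 1, 2, 0]
R5 ← R5 − (1/6)·R1: [0, 5/3, 5/3, -4/3, 5/3]
R6 ← R6 − (1/6)·R1: [0, -4/3, -7/3, 14/3, -10/3]
R3 ← R3 − (18/23)·R2: [0, 0, 15/23, -54/23, 30/23]
R4 ← R4 + (6/23)·R2: [0, 0, -5/23, 18/23, -10/23]
R5 ← R5 + (5/23)·R2: [0, 0, 15/23, -54/23, 30/23]
R6 ← R6 − (4/23)·R2: [0, 0, -35/23, 126/23, -70/23]
R4 ← R4 + (1/3)·R3: [0, 0, 0, 0, 0]
R5 ← R5 − R3: [0, 0, 0, 0, 0]
R6 ← R6 + (7/3)·R3: [0, 0, 0, 0, 0]
3 nonzero rows, so rank(P) = 3.
P has 5 columns; by rank–nullity, nullity = 5 − 3 = 2.

2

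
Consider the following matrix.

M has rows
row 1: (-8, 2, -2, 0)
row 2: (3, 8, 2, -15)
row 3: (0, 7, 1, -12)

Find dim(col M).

2

Row reduce to echelon form.
R2 ← R2 + (3/8)·R1: [0, 35/4, 5/4, -15]
R3 ← R3 − (4/5)·R2: [0, 0, 0, 0]
Echelon form has 2 nonzero rows, so rank(M) = 2.
The column space has dimension equal to the rank: 2.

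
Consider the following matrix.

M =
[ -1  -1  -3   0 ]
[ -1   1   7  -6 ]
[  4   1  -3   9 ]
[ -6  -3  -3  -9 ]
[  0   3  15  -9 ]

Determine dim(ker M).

2

Row reduce to echelon form.
R2 ← R2 − R1: [0, 2, 10, -6]
R3 ← R3 + (4)·R1: [0, -3, -15, 9]
R4 ← R4 − (6)·R1: [0, 3, 15, -9]
R3 ← R3 + (3/2)·R2: [0, 0, 0, 0]
R4 ← R4 − (3/2)·R2: [0, 0, 0, 0]
R5 ← R5 − (3/2)·R2: [0, 0, 0, 0]
2 nonzero rows, so rank(M) = 2.
M has 4 columns; by rank–nullity, nullity = 4 − 2 = 2.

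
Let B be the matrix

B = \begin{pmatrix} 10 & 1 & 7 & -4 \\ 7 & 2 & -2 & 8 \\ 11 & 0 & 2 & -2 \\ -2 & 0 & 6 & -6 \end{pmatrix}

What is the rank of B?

3

Row reduce to echelon form.
R2 ← R2 − (7/10)·R1: [0, 13/10, -69/10, 54/5]
R3 ← R3 − (11/10)·R1: [0, -11/10, -57/10, 12/5]
R4 ← R4 + (1/5)·R1: [0, 1/5, 37/5, -34/5]
R3 ← R3 + (11/13)·R2: [0, 0, -150/13, 150/13]
R4 ← R4 − (2/13)·R2: [0, 0, 110/13, -110/13]
R4 ← R4 + (11/15)·R3: [0, 0, 0, 0]
Echelon form has 3 nonzero rows, so rank(B) = 3.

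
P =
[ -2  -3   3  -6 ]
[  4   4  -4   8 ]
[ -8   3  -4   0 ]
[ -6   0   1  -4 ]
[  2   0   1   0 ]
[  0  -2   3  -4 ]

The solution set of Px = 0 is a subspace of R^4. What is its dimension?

Row reduce to echelon form.
R2 ← R2 + (2)·R1: [0, -2, 2, -4]
R3 ← R3 − (4)·R1: [0, 15, -16, 24]
R4 ← R4 − (3)·R1: [0, 9, -8, 14]
R5 ← R5 + R1: [0, -3, 4, -6]
R3 ← R3 + (15/2)·R2: [0, 0, -1, -6]
R4 ← R4 + (9/2)·R2: [0, 0, 1, -4]
R5 ← R5 − (3/2)·R2: [0, 0, 1, 0]
R6 ← R6 − R2: [0, 0, 1, 0]
R4 ← R4 + R3: [0, 0, 0, -10]
R5 ← R5 + R3: [0, 0, 0, -6]
R6 ← R6 + R3: [0, 0, 0, -6]
R5 ← R5 − (3/5)·R4: [0, 0, 0, 0]
R6 ← R6 − (3/5)·R4: [0, 0, 0, 0]
4 nonzero rows, so rank(P) = 4.
P has 4 columns; by rank–nullity, nullity = 4 − 4 = 0.

0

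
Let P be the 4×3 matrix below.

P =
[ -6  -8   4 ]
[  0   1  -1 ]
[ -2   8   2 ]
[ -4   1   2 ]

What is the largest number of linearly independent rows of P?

Row reduce to echelon form.
R3 ← R3 − (1/3)·R1: [0, 32/3, 2/3]
R4 ← R4 − (2/3)·R1: [0, 19/3, -2/3]
R3 ← R3 − (32/3)·R2: [0, 0, 34/3]
R4 ← R4 − (19/3)·R2: [0, 0, 17/3]
R4 ← R4 − (1/2)·R3: [0, 0, 0]
Echelon form has 3 nonzero rows, so rank(P) = 3.
The rank gives the maximum number of linearly independent rows: 3.

3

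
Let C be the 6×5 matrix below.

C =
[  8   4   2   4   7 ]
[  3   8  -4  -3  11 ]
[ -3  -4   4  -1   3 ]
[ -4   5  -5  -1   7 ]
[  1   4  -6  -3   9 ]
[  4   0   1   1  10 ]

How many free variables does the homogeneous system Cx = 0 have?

0

Row reduce to echelon form.
R2 ← R2 − (3/8)·R1: [0, 13/2, -19/4, -9/2, 67/8]
R3 ← R3 + (3/8)·R1: [0, -5/2, 19/4, 1/2, 45/8]
R4 ← R4 + (1/2)·R1: [0, 7, -4, 1, 21/2]
R5 ← R5 − (1/8)·R1: [0, 7/2, -25/4, -7/2, 65/8]
R6 ← R6 − (1/2)·R1: [0, -2, 0, -1, 13/2]
R3 ← R3 + (5/13)·R2: [0, 0, 38/13, -16/13, 115/13]
R4 ← R4 − (14/13)·R2: [0, 0, 29/26, 76/13, 77/52]
R5 ← R5 − (7/13)·R2: [0, 0, -48/13, -14/13, 47/13]
R6 ← R6 + (4/13)·R2: [0, 0, -19/13, -31/13, 118/13]
R4 ← R4 − (29/76)·R3: [0, 0, 0, 120/19, -36/19]
R5 ← R5 + (24/19)·R3: [0, 0, 0, -50/19, 281/19]
R6 ← R6 + (1/2)·R3: [0, 0, 0, -3, 27/2]
R5 ← R5 + (5/12)·R4: [0, 0, 0, 0, 14]
R6 ← R6 + (19/40)·R4: [0, 0, 0, 0, 63/5]
R6 ← R6 − (9/10)·R5: [0, 0, 0, 0, 0]
5 nonzero rows, so rank(C) = 5.
C has 5 columns; by rank–nullity, nullity = 5 − 5 = 0.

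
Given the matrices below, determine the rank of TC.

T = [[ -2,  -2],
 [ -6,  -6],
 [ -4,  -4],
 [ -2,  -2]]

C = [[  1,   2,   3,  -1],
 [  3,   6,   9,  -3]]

1

First compute TC:
[[ -8, -16, -24,   8],
 [-24, -48, -72,  24],
 [-16, -32, -48,  16],
 [ -8, -16, -24,   8]]
Now row reduce the product.
R2 ← R2 − (3)·R1: [0, 0, 0, 0]
R3 ← R3 − (2)·R1: [0, 0, 0, 0]
R4 ← R4 − R1: [0, 0, 0, 0]
1 nonzero row, so rank(TC) = 1.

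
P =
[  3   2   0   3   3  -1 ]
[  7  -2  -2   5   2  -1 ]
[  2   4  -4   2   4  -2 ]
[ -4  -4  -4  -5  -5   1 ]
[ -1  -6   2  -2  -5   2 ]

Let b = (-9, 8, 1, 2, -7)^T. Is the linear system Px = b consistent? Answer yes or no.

no

Row reduce the augmented matrix [P | b].
R2 ← R2 − (7/3)·R1: [0, -20/3, -2, -2, -5, 4/3, 29]
R3 ← R3 − (2/3)·R1: [0, 8/3, -4, 0, 2, -4/3, 7]
R4 ← R4 + (4/3)·R1: [0, -4/3, -4, -1, -1, -1/3, -10]
R5 ← R5 + (1/3)·R1: [0, -16/3, 2, -1, -4, 5/3, -10]
R3 ← R3 + (2/5)·R2: [0, 0, -24/5, -4/5, 0, -4/5, 93/5]
R4 ← R4 − (1/5)·R2: [0, 0, -18/5, -3/5, 0, -3/5, -79/5]
R5 ← R5 − (4/5)·R2: [0, 0, 18/5, 3/5, 0, 3/5, -166/5]
R4 ← R4 − (3/4)·R3: [0, 0, 0, 0, 0, 0, -119/4]
R5 ← R5 + (3/4)·R3: [0, 0, 0, 0, 0, 0, -77/4]
R5 ← R5 − (11/17)·R4: [0, 0, 0, 0, 0, 0, 0]
The echelon form has 4 nonzero rows; the last pivot sits in the augmented column, so rank(P) = 3 but rank([P|b]) = 4.
Since the ranks differ, the system is inconsistent.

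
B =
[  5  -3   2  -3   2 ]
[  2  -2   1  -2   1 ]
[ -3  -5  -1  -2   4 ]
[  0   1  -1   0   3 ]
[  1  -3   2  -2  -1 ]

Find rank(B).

Row reduce to echelon form.
R2 ← R2 − (2/5)·R1: [0, -4/5, 1/5, -4/5, 1/5]
R3 ← R3 + (3/5)·R1: [0, -34/5, 1/5, -19/5, 26/5]
R5 ← R5 − (1/5)·R1: [0, -12/5, 8/5, -7/5, -7/5]
R3 ← R3 − (17/2)·R2: [0, 0, -3/2, 3, 7/2]
R4 ← R4 + (5/4)·R2: [0, 0, -3/4, -1, 13/4]
R5 ← R5 − (3)·R2: [0, 0, 1, 1, -2]
R4 ← R4 − (1/2)·R3: [0, 0, 0, -5/2, 3/2]
R5 ← R5 + (2/3)·R3: [0, 0, 0, 3, 1/3]
R5 ← R5 + (6/5)·R4: [0, 0, 0, 0, 32/15]
Echelon form has 5 nonzero rows, so rank(B) = 5.

5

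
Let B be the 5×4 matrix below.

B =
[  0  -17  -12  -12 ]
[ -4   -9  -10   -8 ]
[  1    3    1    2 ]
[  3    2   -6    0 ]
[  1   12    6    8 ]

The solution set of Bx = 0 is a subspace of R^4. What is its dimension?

Row reduce to echelon form.
Swap R1 ↔ R2
R3 ← R3 + (1/4)·R1: [0, 3/4, -3/2, 0]
R4 ← R4 + (3/4)·R1: [0, -19/4, -27/2, -6]
R5 ← R5 + (1/4)·R1: [0, 39/4, 7/2, 6]
R3 ← R3 + (3/68)·R2: [0, 0, -69/34, -9/17]
R4 ← R4 − (19/68)·R2: [0, 0, -345/34, -45/17]
R5 ← R5 + (39/68)·R2: [0, 0, -115/34, -15/17]
R4 ← R4 − (5)·R3: [0, 0, 0, 0]
R5 ← R5 − (5/3)·R3: [0, 0, 0, 0]
3 nonzero rows, so rank(B) = 3.
B has 4 columns; by rank–nullity, nullity = 4 − 3 = 1.

1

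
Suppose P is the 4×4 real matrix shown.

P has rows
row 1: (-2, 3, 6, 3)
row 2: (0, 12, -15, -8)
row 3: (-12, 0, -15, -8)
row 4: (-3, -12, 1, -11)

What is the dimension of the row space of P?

Row reduce to echelon form.
R3 ← R3 − (6)·R1: [0, -18, -51, -26]
R4 ← R4 − (3/2)·R1: [0, -33/2, -8, -31/2]
R3 ← R3 + (3/2)·R2: [0, 0, -147/2, -38]
R4 ← R4 + (11/8)·R2: [0, 0, -229/8, -53/2]
R4 ← R4 − (229/588)·R3: [0, 0, 0, -1720/147]
Echelon form has 4 nonzero rows, so rank(P) = 4.
The row space has dimension equal to the rank: 4.

4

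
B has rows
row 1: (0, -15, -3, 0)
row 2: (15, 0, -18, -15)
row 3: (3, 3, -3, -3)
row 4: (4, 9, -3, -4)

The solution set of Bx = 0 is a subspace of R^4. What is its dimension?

Row reduce to echelon form.
Swap R1 ↔ R2
R3 ← R3 − (1/5)·R1: [0, 3, 3/5, 0]
R4 ← R4 − (4/15)·R1: [0, 9, 9/5, 0]
R3 ← R3 + (1/5)·R2: [0, 0, 0, 0]
R4 ← R4 + (3/5)·R2: [0, 0, 0, 0]
2 nonzero rows, so rank(B) = 2.
B has 4 columns; by rank–nullity, nullity = 4 − 2 = 2.

2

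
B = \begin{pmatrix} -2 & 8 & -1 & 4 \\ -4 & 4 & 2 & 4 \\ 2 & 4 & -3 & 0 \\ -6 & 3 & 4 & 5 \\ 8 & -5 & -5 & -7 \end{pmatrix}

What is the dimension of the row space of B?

2

Row reduce to echelon form.
R2 ← R2 − (2)·R1: [0, -12, 4, -4]
R3 ← R3 + R1: [0, 12, -4, 4]
R4 ← R4 − (3)·R1: [0, -21, 7, -7]
R5 ← R5 + (4)·R1: [0, 27, -9, 9]
R3 ← R3 + R2: [0, 0, 0, 0]
R4 ← R4 − (7/4)·R2: [0, 0, 0, 0]
R5 ← R5 + (9/4)·R2: [0, 0, 0, 0]
Echelon form has 2 nonzero rows, so rank(B) = 2.
The row space has dimension equal to the rank: 2.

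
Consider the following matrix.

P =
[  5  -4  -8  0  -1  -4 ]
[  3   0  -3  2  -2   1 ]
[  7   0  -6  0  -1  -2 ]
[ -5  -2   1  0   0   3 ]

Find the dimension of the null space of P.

Row reduce to echelon form.
R2 ← R2 − (3/5)·R1: [0, 12/5, 9/5, 2, -7/5, 17/5]
R3 ← R3 − (7/5)·R1: [0, 28/5, 26/5, 0, 2/5, 18/5]
R4 ← R4 + R1: [0, -6, -7, 0, -1, -1]
R3 ← R3 − (7/3)·R2: [0, 0, 1, -14/3, 11/3, -13/3]
R4 ← R4 + (5/2)·R2: [0, 0, -5/2, 5, -9/2, 15/2]
R4 ← R4 + (5/2)·R3: [0, 0, 0, -20/3, 14/3, -10/3]
4 nonzero rows, so rank(P) = 4.
P has 6 columns; by rank–nullity, nullity = 6 − 4 = 2.

2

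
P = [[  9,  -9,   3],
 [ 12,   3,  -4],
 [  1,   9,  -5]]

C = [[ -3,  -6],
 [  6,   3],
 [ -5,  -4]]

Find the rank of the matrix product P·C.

First compute PC:
[[-96, -93],
 [  2, -47],
 [ 76,  41]]
Now row reduce the product.
R2 ← R2 + (1/48)·R1: [0, -783/16]
R3 ← R3 + (19/24)·R1: [0, -261/8]
R3 ← R3 − (2/3)·R2: [0, 0]
2 nonzero rows, so rank(PC) = 2.

2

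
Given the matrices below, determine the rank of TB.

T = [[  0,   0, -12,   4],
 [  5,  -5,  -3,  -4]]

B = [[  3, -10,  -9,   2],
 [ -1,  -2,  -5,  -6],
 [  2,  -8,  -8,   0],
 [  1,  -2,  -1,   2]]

First compute TB:
[[-20,  88,  92,   8],
 [ 10,  -8,   8,  32]]
Now row reduce the product.
R2 ← R2 + (1/2)·R1: [0, 36, 54, 36]
2 nonzero rows, so rank(TB) = 2.

2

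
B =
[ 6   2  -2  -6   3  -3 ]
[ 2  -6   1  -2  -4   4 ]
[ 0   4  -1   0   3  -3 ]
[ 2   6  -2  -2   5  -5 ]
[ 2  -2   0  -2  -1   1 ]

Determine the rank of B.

Row reduce to echelon form.
R2 ← R2 − (1/3)·R1: [0, -20/3, 5/3, 0, -5, 5]
R4 ← R4 − (1/3)·R1: [0, 16/3, -4/3, 0, 4, -4]
R5 ← R5 − (1/3)·R1: [0, -8/3, 2/3, 0, -2, 2]
R3 ← R3 + (3/5)·R2: [0, 0, 0, 0, 0, 0]
R4 ← R4 + (4/5)·R2: [0, 0, 0, 0, 0, 0]
R5 ← R5 − (2/5)·R2: [0, 0, 0, 0, 0, 0]
Echelon form has 2 nonzero rows, so rank(B) = 2.

2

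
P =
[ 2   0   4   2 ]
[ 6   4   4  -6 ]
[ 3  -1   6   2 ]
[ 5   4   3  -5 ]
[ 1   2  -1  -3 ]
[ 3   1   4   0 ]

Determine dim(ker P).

Row reduce to echelon form.
R2 ← R2 − (3)·R1: [0, 4, -8, -12]
R3 ← R3 − (3/2)·R1: [0, -1, 0, -1]
R4 ← R4 − (5/2)·R1: [0, 4, -7, -10]
R5 ← R5 − (1/2)·R1: [0, 2, -3, -4]
R6 ← R6 − (3/2)·R1: [0, 1, -2, -3]
R3 ← R3 + (1/4)·R2: [0, 0, -2, -4]
R4 ← R4 − R2: [0, 0, 1, 2]
R5 ← R5 − (1/2)·R2: [0, 0, 1, 2]
R6 ← R6 − (1/4)·R2: [0, 0, 0, 0]
R4 ← R4 + (1/2)·R3: [0, 0, 0, 0]
R5 ← R5 + (1/2)·R3: [0, 0, 0, 0]
3 nonzero rows, so rank(P) = 3.
P has 4 columns; by rank–nullity, nullity = 4 − 3 = 1.

1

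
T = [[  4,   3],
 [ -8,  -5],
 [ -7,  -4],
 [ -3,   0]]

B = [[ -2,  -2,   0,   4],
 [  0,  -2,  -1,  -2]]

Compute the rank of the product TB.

First compute TB:
[[ -8, -14,  -3,  10],
 [ 16,  26,   5, -22],
 [ 14,  22,   4, -20],
 [  6,   6,   0, -12]]
Now row reduce the product.
R2 ← R2 + (2)·R1: [0, -2, -1, -2]
R3 ← R3 + (7/4)·R1: [0, -5/2, -5/4, -5/2]
R4 ← R4 + (3/4)·R1: [0, -9/2, -9/4, -9/2]
R3 ← R3 − (5/4)·R2: [0, 0, 0, 0]
R4 ← R4 − (9/4)·R2: [0, 0, 0, 0]
2 nonzero rows, so rank(TB) = 2.

2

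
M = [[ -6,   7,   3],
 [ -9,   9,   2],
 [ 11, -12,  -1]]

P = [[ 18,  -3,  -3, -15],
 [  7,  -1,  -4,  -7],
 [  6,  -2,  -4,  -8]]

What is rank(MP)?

First compute MP:
[[-41,   5, -22,  17],
 [-87,  14, -17,  56],
 [108, -19,  19, -73]]
Now row reduce the product.
R2 ← R2 − (87/41)·R1: [0, 139/41, 1217/41, 817/41]
R3 ← R3 + (108/41)·R1: [0, -239/41, -1597/41, -1157/41]
R3 ← R3 + (239/139)·R2: [0, 0, 1680/139, 840/139]
3 nonzero rows, so rank(MP) = 3.

3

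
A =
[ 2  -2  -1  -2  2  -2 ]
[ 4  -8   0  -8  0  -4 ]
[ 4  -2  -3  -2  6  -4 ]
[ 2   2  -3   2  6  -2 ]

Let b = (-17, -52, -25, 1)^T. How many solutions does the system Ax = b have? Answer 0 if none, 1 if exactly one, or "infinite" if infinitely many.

Row reduce the augmented matrix [A | b].
R2 ← R2 − (2)·R1: [0, -4, 2, -4, -4, 0, -18]
R3 ← R3 − (2)·R1: [0, 2, -1, 2, 2, 0, 9]
R4 ← R4 − R1: [0, 4, -2, 4, 4, 0, 18]
R3 ← R3 + (1/2)·R2: [0, 0, 0, 0, 0, 0, 0]
R4 ← R4 + R2: [0, 0, 0, 0, 0, 0, 0]
The echelon form has 2 nonzero rows, and every pivot lies in the first 6 columns, so rank(A) = rank([A|b]) = 2.
The system is consistent.
rank = 2 < 6 unknowns, so there are infinitely many solutions.

infinite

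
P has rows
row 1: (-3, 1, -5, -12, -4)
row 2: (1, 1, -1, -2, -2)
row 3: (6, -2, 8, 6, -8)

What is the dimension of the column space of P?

Row reduce to echelon form.
R2 ← R2 + (1/3)·R1: [0, 4/3, -8/3, -6, -10/3]
R3 ← R3 + (2)·R1: [0, 0, -2, -18, -16]
Echelon form has 3 nonzero rows, so rank(P) = 3.
The column space has dimension equal to the rank: 3.

3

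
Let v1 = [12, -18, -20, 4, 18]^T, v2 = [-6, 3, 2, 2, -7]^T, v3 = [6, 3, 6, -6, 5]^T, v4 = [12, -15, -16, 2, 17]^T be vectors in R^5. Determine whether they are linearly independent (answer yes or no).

no

Form the matrix with these vectors as rows and row reduce.
R2 ← R2 + (1/2)·R1: [0, -6, -8, 4, 2]
R3 ← R3 − (1/2)·R1: [0, 12, 16, -8, -4]
R4 ← R4 − R1: [0, 3, 4, -2, -1]
R3 ← R3 + (2)·R2: [0, 0, 0, 0, 0]
R4 ← R4 + (1/2)·R2: [0, 0, 0, 0, 0]
2 nonzero rows, so the 4 vectors span a space of dimension 2.
Since 2 < 4, the vectors are linearly dependent.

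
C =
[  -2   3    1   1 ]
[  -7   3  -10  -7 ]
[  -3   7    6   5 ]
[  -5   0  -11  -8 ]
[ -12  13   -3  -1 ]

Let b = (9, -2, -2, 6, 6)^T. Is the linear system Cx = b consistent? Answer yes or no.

no

Row reduce the augmented matrix [C | b].
R2 ← R2 − (7/2)·R1: [0, -15/2, -27/2, -21/2, -67/2]
R3 ← R3 − (3/2)·R1: [0, 5/2, 9/2, 7/2, -31/2]
R4 ← R4 − (5/2)·R1: [0, -15/2, -27/2, -21/2, -33/2]
R5 ← R5 − (6)·R1: [0, -5, -9, -7, -48]
R3 ← R3 + (1/3)·R2: [0, 0, 0, 0, -80/3]
R4 ← R4 − R2: [0, 0, 0, 0, 17]
R5 ← R5 − (2/3)·R2: [0, 0, 0, 0, -77/3]
R4 ← R4 + (51/80)·R3: [0, 0, 0, 0, 0]
R5 ← R5 − (77/80)·R3: [0, 0, 0, 0, 0]
The echelon form has 3 nonzero rows; the last pivot sits in the augmented column, so rank(C) = 2 but rank([C|b]) = 3.
Since the ranks differ, the system is inconsistent.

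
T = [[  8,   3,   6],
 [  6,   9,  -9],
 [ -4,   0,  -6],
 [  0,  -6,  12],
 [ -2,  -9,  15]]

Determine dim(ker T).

Row reduce to echelon form.
R2 ← R2 − (3/4)·R1: [0, 27/4, -27/2]
R3 ← R3 + (1/2)·R1: [0, 3/2, -3]
R5 ← R5 + (1/4)·R1: [0, -33/4, 33/2]
R3 ← R3 − (2/9)·R2: [0, 0, 0]
R4 ← R4 + (8/9)·R2: [0, 0, 0]
R5 ← R5 + (11/9)·R2: [0, 0, 0]
2 nonzero rows, so rank(T) = 2.
T has 3 columns; by rank–nullity, nullity = 3 − 2 = 1.

1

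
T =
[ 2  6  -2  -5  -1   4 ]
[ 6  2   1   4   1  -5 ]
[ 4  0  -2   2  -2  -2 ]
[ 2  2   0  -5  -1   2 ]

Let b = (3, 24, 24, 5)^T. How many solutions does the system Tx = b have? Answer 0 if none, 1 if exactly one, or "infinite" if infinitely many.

Row reduce the augmented matrix [T | b].
R2 ← R2 − (3)·R1: [0, -16, 7, 19, 4, -17, 15]
R3 ← R3 − (2)·R1: [0, -12, 2, 12, 0, -10, 18]
R4 ← R4 − R1: [0, -4, 2, 0, 0, -2, 2]
R3 ← R3 − (3/4)·R2: [0, 0, -13/4, -9/4, -3, 11/4, 27/4]
R4 ← R4 − (1/4)·R2: [0, 0, 1/4, -19/4, -1, 9/4, -7/4]
R4 ← R4 + (1/13)·R3: [0, 0, 0, -64/13, -16/13, 32/13, -16/13]
The echelon form has 4 nonzero rows, and every pivot lies in the first 6 columns, so rank(T) = rank([T|b]) = 4.
The system is consistent.
rank = 4 < 6 unknowns, so there are infinitely many solutions.

infinite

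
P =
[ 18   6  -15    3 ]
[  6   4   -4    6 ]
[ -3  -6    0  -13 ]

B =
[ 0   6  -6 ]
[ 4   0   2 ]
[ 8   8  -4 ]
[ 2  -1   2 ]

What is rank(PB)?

2

First compute PB:
[[-90, -15, -30],
 [ -4,  -2,   0],
 [-50,  -5, -20]]
Now row reduce the product.
R2 ← R2 − (2/45)·R1: [0, -4/3, 4/3]
R3 ← R3 − (5/9)·R1: [0, 10/3, -10/3]
R3 ← R3 + (5/2)·R2: [0, 0, 0]
2 nonzero rows, so rank(PB) = 2.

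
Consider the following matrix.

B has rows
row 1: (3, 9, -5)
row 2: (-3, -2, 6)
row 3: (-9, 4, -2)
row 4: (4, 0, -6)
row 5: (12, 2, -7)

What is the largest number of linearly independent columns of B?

Row reduce to echelon form.
R2 ← R2 + R1: [0, 7, 1]
R3 ← R3 + (3)·R1: [0, 31, -17]
R4 ← R4 − (4/3)·R1: [0, -12, 2/3]
R5 ← R5 − (4)·R1: [0, -34, 13]
R3 ← R3 − (31/7)·R2: [0, 0, -150/7]
R4 ← R4 + (12/7)·R2: [0, 0, 50/21]
R5 ← R5 + (34/7)·R2: [0, 0, 125/7]
R4 ← R4 + (1/9)·R3: [0, 0, 0]
R5 ← R5 + (5/6)·R3: [0, 0, 0]
Echelon form has 3 nonzero rows, so rank(B) = 3.
The rank gives the maximum number of linearly independent columns: 3.

3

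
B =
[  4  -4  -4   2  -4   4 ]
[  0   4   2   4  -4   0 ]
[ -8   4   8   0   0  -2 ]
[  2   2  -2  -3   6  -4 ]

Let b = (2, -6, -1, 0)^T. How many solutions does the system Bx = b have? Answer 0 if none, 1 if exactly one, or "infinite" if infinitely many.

Row reduce the augmented matrix [B | b].
R3 ← R3 + (2)·R1: [0, -4, 0, 4, -8, 6, 3]
R4 ← R4 − (1/2)·R1: [0, 4, 0, -4, 8, -6, -1]
R3 ← R3 + R2: [0, 0, 2, 8, -12, 6, -3]
R4 ← R4 − R2: [0, 0, -2, -8, 12, -6, 5]
R4 ← R4 + R3: [0, 0, 0, 0, 0, 0, 2]
The echelon form has 4 nonzero rows; the last pivot sits in the augmented column, so rank(B) = 3 but rank([B|b]) = 4.
Since the ranks differ, the system is inconsistent.
It has no solutions.

0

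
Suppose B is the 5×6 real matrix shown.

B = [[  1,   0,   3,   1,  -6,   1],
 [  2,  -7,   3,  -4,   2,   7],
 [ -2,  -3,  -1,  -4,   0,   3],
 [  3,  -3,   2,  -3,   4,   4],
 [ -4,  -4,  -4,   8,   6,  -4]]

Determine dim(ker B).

Row reduce to echelon form.
R2 ← R2 − (2)·R1: [0, -7, -3, -6, 14, 5]
R3 ← R3 + (2)·R1: [0, -3, 5, -2, -12, 5]
R4 ← R4 − (3)·R1: [0, -3, -7, -6, 22, 1]
R5 ← R5 + (4)·R1: [0, -4, 8, 12, -18, 0]
R3 ← R3 − (3/7)·R2: [0, 0, 44/7, 4/7, -18, 20/7]
R4 ← R4 − (3/7)·R2: [0, 0, -40/7, -24/7, 16, -8/7]
R5 ← R5 − (4/7)·R2: [0, 0, 68/7, 108/7, -26, -20/7]
R4 ← R4 + (10/11)·R3: [0, 0, 0, -32/11, -4/11, 16/11]
R5 ← R5 − (17/11)·R3: [0, 0, 0, 160/11, 20/11, -80/11]
R5 ← R5 + (5)·R4: [0, 0, 0, 0, 0, 0]
4 nonzero rows, so rank(B) = 4.
B has 6 columns; by rank–nullity, nullity = 6 − 4 = 2.

2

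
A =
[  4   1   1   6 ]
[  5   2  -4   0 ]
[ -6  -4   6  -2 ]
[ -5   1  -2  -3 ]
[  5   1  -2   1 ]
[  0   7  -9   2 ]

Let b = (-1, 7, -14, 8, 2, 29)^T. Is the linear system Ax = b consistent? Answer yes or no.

Row reduce the augmented matrix [A | b].
R2 ← R2 − (5/4)·R1: [0, 3/4, -21/4, -15/2, 33/4]
R3 ← R3 + (3/2)·R1: [0, -5/2, 15/2, 7, -31/2]
R4 ← R4 + (5/4)·R1: [0, 9/4, -3/4, 9/2, 27/4]
R5 ← R5 − (5/4)·R1: [0, -1/4, -13/4, -13/2, 13/4]
R3 ← R3 + (10/3)·R2: [0, 0, -10, -18, 12]
R4 ← R4 − (3)·R2: [0, 0, 15, 27, -18]
R5 ← R5 + (1/3)·R2: [0, 0, -5, -9, 6]
R6 ← R6 − (28/3)·R2: [0, 0, 40, 72, -48]
R4 ← R4 + (3/2)·R3: [0, 0, 0, 0, 0]
R5 ← R5 − (1/2)·R3: [0, 0, 0, 0, 0]
R6 ← R6 + (4)·R3: [0, 0, 0, 0, 0]
The echelon form has 3 nonzero rows, and every pivot lies in the first 4 columns, so rank(A) = rank([A|b]) = 3.
The system is consistent.

yes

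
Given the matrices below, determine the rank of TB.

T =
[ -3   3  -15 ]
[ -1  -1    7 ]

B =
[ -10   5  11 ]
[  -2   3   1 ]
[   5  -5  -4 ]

First compute TB:
[[-51,  69,  30],
 [ 47, -43, -40]]
Now row reduce the product.
R2 ← R2 + (47/51)·R1: [0, 350/17, -210/17]
2 nonzero rows, so rank(TB) = 2.

2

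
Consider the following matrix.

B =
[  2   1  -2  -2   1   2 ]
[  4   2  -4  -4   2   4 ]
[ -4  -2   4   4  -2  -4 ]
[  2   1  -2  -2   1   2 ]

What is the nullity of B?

Row reduce to echelon form.
R2 ← R2 − (2)·R1: [0, 0, 0, 0, 0, 0]
R3 ← R3 + (2)·R1: [0, 0, 0, 0, 0, 0]
R4 ← R4 − R1: [0, 0, 0, 0, 0, 0]
1 nonzero row, so rank(B) = 1.
B has 6 columns; by rank–nullity, nullity = 6 − 1 = 5.

5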